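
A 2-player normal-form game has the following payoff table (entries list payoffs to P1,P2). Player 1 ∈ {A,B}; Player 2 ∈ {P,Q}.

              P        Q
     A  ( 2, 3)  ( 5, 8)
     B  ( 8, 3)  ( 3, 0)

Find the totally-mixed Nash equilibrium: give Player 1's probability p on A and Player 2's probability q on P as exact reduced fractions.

P1 indiff ⇒ q·2+(1-q)·5 = q·8+(1-q)·3 ⇒ q(-6) = (1-q)(-2) ⇒ q = 1/4
P2 indiff ⇒ p·3+(1-p)·3 = p·8+(1-p)·0 ⇒ p(-5) = (1-p)(-3) ⇒ p = 3/8

p=3/8, q=1/4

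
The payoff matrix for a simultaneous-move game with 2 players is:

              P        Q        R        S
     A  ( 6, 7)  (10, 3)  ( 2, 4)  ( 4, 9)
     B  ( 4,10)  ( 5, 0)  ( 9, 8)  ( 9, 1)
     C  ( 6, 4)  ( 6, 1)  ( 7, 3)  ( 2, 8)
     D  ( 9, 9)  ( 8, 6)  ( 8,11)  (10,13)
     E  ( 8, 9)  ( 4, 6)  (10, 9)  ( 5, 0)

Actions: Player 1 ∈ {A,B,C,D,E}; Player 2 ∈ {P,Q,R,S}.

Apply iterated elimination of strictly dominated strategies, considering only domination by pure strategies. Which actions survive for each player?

IESDS → P1:{B,D,E} P2:{P,R,S}

P1 drop C (D beats it: P:9>6 Q:8>6 R:8>7 S:10>2)
P2 drop Q (P beats it: A:7>3 B:10>0 D:9>6 E:9>6)
P1 drop A (D beats it: P:9>6 R:8>2 S:10>4)
P1→{B,D,E} P2→{P,R,S}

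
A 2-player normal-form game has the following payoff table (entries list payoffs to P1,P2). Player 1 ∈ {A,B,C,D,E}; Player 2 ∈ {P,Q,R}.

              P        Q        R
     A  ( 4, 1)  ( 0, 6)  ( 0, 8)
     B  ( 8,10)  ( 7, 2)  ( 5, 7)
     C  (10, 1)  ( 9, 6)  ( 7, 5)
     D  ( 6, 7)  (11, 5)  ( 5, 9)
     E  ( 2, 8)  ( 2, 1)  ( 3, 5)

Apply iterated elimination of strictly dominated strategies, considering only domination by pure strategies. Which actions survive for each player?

Survivors P1:{C,D} P2:{Q,R}

P1 drop A (B beats it: P:8>4 Q:7>0 R:5>0)
P1 drop B (C beats it: P:10>8 Q:9>7 R:7>5)
P1 drop E (C beats it: P:10>2 Q:9>2 R:7>3)
P2 drop P (R beats it: C:5>1 D:9>7)
P1→{C,D} P2→{Q,R}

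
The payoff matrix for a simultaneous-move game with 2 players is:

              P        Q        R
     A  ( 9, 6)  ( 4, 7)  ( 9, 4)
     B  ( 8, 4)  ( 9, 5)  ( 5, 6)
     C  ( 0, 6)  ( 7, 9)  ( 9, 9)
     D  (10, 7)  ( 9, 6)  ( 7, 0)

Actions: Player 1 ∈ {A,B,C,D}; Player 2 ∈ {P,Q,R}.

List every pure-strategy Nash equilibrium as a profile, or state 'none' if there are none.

(A,P): not NE [P1→D gives 10>9; P2→Q gives 7>6]
(A,Q): not NE [P1→D gives 9>4]
(A,R): not NE [P2→Q gives 7>4]
(B,P): not NE [P1→D gives 10>8; P2→R gives 6>4]
(B,Q): not NE [P2→R gives 6>5]
(B,R): not NE [P1→C gives 9>5]
(C,P): not NE [P1→D gives 10>0; P2→R gives 9>6]
(C,Q): not NE [P1→D gives 9>7]
(C,R): NE
(D,P): NE
(D,Q): not NE [P2→P gives 7>6]
(D,R): not NE [P1→C gives 9>7; P2→P gives 7>0]

PSNE = {(C,R), (D,P)}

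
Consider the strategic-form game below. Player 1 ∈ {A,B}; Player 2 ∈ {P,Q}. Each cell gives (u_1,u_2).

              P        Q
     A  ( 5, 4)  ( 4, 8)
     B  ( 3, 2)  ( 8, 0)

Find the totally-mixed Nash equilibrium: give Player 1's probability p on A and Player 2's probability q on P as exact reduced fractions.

P1 indiff ⇒ q·5+(1-q)·4 = q·3+(1-q)·8 ⇒ q(2) = (1-q)(4) ⇒ q = 2/3
P2 indiff ⇒ p·4+(1-p)·2 = p·8+(1-p)·0 ⇒ p(-4) = (1-p)(-2) ⇒ p = 1/3

(p,q) = (1/3, 2/3)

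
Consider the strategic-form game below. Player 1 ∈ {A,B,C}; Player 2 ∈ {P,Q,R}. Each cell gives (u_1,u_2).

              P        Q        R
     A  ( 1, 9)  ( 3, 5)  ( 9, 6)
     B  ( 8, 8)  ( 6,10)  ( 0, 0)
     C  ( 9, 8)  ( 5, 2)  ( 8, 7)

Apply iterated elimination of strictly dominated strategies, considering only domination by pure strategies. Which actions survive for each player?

P2 drop R (P beats it: A:9>6 B:8>0 C:8>7)
P1 drop A (B beats it: P:8>1 Q:6>3)
P1→{B,C} P2→{P,Q}

Survivors P1:{B,C} P2:{P,Q}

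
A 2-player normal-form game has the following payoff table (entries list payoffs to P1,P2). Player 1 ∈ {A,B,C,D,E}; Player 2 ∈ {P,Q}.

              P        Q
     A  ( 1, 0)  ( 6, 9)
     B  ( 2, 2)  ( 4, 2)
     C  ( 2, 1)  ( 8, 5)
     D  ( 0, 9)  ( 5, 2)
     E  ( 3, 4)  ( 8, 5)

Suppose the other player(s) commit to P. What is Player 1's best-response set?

u_1(A vs P) = 1
u_1(B vs P) = 2
u_1(C vs P) = 2
u_1(D vs P) = 0
u_1(E vs P) = 3
max payoff 3 at {E}

argmax u_1 = {E}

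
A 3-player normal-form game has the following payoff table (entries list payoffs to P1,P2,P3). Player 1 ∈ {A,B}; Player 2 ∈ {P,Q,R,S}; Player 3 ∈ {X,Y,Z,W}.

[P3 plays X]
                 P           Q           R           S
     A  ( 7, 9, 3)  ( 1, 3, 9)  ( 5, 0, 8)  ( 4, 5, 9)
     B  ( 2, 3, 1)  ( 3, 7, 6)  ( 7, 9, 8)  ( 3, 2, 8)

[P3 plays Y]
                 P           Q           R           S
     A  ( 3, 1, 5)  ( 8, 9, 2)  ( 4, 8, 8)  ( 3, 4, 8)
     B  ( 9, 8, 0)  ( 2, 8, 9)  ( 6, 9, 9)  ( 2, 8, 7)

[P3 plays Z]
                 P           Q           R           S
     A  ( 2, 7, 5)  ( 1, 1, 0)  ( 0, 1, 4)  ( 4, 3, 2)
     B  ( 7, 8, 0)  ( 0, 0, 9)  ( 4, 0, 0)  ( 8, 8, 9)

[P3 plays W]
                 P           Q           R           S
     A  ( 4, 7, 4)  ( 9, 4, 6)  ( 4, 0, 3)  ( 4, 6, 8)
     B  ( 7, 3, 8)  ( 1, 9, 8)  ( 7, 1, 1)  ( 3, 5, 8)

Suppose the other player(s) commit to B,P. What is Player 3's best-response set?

u_3(X vs B,P) = 1
u_3(Y vs B,P) = 0
u_3(Z vs B,P) = 0
u_3(W vs B,P) = 8
max payoff 8 at {W}

BR_3 = {W}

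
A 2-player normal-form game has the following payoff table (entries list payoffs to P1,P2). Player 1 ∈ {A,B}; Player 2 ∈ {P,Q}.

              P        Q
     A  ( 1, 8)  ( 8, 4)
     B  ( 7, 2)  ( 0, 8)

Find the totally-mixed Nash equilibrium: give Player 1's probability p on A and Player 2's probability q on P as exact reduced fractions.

P1 indiff ⇒ q·1+(1-q)·8 = q·7+(1-q)·0 ⇒ q(-6) = (1-q)(-8) ⇒ q = 4/7
P2 indiff ⇒ p·8+(1-p)·2 = p·4+(1-p)·8 ⇒ p(4) = (1-p)(6) ⇒ p = 3/5

p=3/5, q=4/7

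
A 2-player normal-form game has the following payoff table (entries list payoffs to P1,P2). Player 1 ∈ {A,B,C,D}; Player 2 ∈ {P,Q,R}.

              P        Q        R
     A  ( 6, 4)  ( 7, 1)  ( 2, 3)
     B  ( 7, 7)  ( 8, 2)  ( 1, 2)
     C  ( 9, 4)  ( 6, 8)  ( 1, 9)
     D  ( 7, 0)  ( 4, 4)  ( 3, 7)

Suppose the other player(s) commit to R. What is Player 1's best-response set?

u_1(A vs R) = 2
u_1(B vs R) = 1
u_1(C vs R) = 1
u_1(D vs R) = 3
max payoff 3 at {D}

BR_1 = {D}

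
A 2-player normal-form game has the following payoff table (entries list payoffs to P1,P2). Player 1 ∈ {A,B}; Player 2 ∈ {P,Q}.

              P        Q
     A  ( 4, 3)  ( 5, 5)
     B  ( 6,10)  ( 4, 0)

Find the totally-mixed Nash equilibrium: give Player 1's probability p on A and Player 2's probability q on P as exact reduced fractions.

(p,q) = (5/6, 1/3)

P1 indiff ⇒ q·4+(1-q)·5 = q·6+(1-q)·4 ⇒ q(-2) = (1-q)(-1) ⇒ q = 1/3
P2 indiff ⇒ p·3+(1-p)·10 = p·5+(1-p)·0 ⇒ p(-2) = (1-p)(-10) ⇒ p = 5/6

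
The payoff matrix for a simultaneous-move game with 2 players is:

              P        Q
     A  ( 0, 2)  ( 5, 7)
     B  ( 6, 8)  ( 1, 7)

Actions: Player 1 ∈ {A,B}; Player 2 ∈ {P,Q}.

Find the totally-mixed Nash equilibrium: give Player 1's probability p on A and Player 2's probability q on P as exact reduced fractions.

P1 indiff ⇒ q·0+(1-q)·5 = q·6+(1-q)·1 ⇒ q(-6) = (1-q)(-4) ⇒ q = 2/5
P2 indiff ⇒ p·2+(1-p)·8 = p·7+(1-p)·7 ⇒ p(-5) = (1-p)(-1) ⇒ p = 1/6

(p,q) = (1/6, 2/5)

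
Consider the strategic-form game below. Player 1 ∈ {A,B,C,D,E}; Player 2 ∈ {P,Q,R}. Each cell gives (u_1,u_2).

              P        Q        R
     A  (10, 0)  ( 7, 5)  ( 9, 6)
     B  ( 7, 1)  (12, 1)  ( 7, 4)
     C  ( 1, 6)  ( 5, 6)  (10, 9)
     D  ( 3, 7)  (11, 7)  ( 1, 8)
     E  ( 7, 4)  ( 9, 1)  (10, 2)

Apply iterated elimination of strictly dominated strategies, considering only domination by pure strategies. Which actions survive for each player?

Remaining: P1:{A,C,E} P2:{P,R}

P1 drop D (B beats it: P:7>3 Q:12>11 R:7>1)
P2 drop Q (R beats it: A:6>5 B:4>1 C:9>6 E:2>1)
P1 drop B (A beats it: P:10>7 R:9>7)
P1→{A,C,E} P2→{P,R}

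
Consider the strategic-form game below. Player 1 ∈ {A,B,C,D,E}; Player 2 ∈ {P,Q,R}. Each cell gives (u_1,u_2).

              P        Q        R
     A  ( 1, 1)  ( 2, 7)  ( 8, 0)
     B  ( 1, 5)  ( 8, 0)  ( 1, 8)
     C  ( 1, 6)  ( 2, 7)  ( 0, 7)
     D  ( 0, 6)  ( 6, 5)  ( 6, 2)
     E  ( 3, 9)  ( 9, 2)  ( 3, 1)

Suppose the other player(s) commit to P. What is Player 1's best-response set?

argmax u_1 = {E}

u_1(A vs P) = 1
u_1(B vs P) = 1
u_1(C vs P) = 1
u_1(D vs P) = 0
u_1(E vs P) = 3
max payoff 3 at {E}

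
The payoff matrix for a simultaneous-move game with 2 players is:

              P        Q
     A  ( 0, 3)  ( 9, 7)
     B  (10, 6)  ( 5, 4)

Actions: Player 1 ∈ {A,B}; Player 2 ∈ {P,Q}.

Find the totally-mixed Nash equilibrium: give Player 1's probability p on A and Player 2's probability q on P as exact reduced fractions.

P1 mixes 1/3 on A; P2 mixes 2/7 on P

P1 indiff ⇒ q·0+(1-q)·9 = q·10+(1-q)·5 ⇒ q(-10) = (1-q)(-4) ⇒ q = 2/7
P2 indiff ⇒ p·3+(1-p)·6 = p·7+(1-p)·4 ⇒ p(-4) = (1-p)(-2) ⇒ p = 1/3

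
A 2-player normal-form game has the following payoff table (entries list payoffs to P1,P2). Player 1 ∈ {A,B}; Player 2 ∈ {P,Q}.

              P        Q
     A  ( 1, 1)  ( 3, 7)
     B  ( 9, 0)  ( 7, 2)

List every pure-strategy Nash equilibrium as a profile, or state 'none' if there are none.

Nash profiles: (B,Q)

(A,P): not NE [P1→B gives 9>1; P2→Q gives 7>1]
(A,Q): not NE [P1→B gives 7>3]
(B,P): not NE [P2→Q gives 2>0]
(B,Q): NE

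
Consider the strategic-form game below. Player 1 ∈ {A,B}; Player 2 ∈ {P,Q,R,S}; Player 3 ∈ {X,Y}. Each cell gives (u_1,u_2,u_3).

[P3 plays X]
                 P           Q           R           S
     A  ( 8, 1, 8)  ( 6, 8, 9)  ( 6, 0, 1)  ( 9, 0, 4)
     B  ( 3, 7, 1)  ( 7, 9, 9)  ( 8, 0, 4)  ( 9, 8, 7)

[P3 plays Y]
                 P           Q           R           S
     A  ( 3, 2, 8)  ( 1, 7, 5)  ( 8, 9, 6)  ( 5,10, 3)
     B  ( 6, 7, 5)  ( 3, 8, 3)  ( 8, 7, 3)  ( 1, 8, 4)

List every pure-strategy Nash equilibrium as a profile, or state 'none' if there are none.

NE set: (B,Q,X)

(A,P,X): not NE [P2→Q gives 8>1]
(A,P,Y): not NE [P1→B gives 6>3; P2→S gives 10>2]
(A,Q,X): not NE [P1→B gives 7>6]
(A,Q,Y): not NE [P1→B gives 3>1; P2→S gives 10>7; P3→X gives 9>5]
(A,R,X): not NE [P1→B gives 8>6; P2→Q gives 8>0; P3→Y gives 6>1]
(A,R,Y): not NE [P2→S gives 10>9]
(A,S,X): not NE [P2→Q gives 8>0]
(A,S,Y): not NE [P3→X gives 4>3]
(B,P,X): not NE [P1→A gives 8>3; P2→Q gives 9>7; P3→Y gives 5>1]
(B,P,Y): not NE [P2→S gives 8>7]
(B,Q,X): NE
(B,Q,Y): not NE [P3→X gives 9>3]
(B,R,X): not NE [P2→Q gives 9>0]
(B,R,Y): not NE [P2→S gives 8>7; P3→X gives 4>3]
(B,S,X): not NE [P2→Q gives 9>8]
(B,S,Y): not NE [P1→A gives 5>1; P3→X gives 7>4]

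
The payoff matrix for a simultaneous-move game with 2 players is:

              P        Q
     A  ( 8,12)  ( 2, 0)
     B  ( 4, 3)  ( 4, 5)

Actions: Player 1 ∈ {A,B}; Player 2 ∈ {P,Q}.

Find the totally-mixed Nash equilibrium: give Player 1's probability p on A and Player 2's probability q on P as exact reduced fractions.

P1 mixes 1/7 on A; P2 mixes 1/3 on P

P1 indiff ⇒ q·8+(1-q)·2 = q·4+(1-q)·4 ⇒ q(4) = (1-q)(2) ⇒ q = 1/3
P2 indiff ⇒ p·12+(1-p)·3 = p·0+(1-p)·5 ⇒ p(12) = (1-p)(2) ⇒ p = 1/7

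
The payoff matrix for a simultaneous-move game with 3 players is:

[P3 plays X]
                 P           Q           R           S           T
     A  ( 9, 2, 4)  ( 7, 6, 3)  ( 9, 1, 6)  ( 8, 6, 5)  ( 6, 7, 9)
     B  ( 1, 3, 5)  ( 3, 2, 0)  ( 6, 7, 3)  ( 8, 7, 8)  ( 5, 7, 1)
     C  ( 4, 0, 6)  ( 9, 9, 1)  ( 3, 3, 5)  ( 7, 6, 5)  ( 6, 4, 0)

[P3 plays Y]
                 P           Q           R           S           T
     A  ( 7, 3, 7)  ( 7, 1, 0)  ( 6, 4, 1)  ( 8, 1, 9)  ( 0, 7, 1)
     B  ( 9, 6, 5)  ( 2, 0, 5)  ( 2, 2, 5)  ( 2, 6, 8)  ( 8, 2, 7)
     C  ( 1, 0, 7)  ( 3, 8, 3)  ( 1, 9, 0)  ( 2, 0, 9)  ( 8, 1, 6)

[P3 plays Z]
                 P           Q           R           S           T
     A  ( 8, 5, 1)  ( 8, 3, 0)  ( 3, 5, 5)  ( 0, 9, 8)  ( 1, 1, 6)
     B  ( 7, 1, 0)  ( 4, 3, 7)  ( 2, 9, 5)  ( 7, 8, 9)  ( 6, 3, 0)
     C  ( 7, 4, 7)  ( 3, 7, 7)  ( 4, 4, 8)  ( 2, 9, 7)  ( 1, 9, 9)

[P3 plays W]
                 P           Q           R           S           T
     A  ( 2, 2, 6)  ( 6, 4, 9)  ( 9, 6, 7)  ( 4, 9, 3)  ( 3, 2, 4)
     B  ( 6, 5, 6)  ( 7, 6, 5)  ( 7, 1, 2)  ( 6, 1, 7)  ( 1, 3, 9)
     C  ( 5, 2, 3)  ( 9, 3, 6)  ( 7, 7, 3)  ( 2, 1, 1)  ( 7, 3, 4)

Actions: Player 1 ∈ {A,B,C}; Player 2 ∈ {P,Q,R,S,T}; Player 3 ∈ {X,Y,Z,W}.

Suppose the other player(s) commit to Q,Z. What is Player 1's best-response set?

BR_1 = {A}

u_1(A vs Q,Z) = 8
u_1(B vs Q,Z) = 4
u_1(C vs Q,Z) = 3
max payoff 8 at {A}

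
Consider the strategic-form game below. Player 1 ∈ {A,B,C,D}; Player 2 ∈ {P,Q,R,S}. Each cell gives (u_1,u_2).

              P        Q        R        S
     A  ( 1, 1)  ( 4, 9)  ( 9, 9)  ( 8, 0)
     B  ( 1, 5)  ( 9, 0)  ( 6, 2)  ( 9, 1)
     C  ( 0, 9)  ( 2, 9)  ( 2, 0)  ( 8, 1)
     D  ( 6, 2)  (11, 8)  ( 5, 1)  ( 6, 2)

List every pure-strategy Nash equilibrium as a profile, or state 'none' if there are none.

(A,P): not NE [P1→D gives 6>1; P2→R gives 9>1]
(A,Q): not NE [P1→D gives 11>4]
(A,R): NE
(A,S): not NE [P1→B gives 9>8; P2→R gives 9>0]
(B,P): not NE [P1→D gives 6>1]
(B,Q): not NE [P1→D gives 11>9; P2→P gives 5>0]
(B,R): not NE [P1→A gives 9>6; P2→P gives 5>2]
(B,S): not NE [P2→P gives 5>1]
(C,P): not NE [P1→D gives 6>0]
(C,Q): not NE [P1→D gives 11>2]
(C,R): not NE [P1→A gives 9>2; P2→Q gives 9>0]
(C,S): not NE [P1→B gives 9>8; P2→Q gives 9>1]
(D,P): not NE [P2→Q gives 8>2]
(D,Q): NE
(D,R): not NE [P1→A gives 9>5; P2→Q gives 8>1]
(D,S): not NE [P1→B gives 9>6; P2→Q gives 8>2]

PSNE = {(A,R), (D,Q)}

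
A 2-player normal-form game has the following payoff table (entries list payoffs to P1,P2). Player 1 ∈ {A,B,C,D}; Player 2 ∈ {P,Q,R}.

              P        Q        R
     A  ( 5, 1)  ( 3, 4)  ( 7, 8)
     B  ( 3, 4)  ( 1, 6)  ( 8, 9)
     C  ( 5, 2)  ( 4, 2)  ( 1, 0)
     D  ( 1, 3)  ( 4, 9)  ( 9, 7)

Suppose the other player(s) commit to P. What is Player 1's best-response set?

argmax u_1 = {A,C}

u_1(A vs P) = 5
u_1(B vs P) = 3
u_1(C vs P) = 5
u_1(D vs P) = 1
max payoff 5 at {A,C}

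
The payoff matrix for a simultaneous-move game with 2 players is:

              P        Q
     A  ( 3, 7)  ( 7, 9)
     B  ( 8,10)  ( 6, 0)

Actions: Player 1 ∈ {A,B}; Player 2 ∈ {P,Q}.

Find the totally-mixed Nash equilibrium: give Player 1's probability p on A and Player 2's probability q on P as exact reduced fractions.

p=5/6, q=1/6

P1 indiff ⇒ q·3+(1-q)·7 = q·8+(1-q)·6 ⇒ q(-5) = (1-q)(-1) ⇒ q = 1/6
P2 indiff ⇒ p·7+(1-p)·10 = p·9+(1-p)·0 ⇒ p(-2) = (1-p)(-10) ⇒ p = 5/6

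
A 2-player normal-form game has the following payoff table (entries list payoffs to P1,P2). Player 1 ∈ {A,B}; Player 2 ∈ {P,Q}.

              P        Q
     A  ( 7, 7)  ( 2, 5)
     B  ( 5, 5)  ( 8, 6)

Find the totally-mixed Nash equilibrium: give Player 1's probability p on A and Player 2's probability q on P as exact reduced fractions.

P1 indiff ⇒ q·7+(1-q)·2 = q·5+(1-q)·8 ⇒ q(2) = (1-q)(6) ⇒ q = 3/4
P2 indiff ⇒ p·7+(1-p)·5 = p·5+(1-p)·6 ⇒ p(2) = (1-p)(1) ⇒ p = 1/3

p=1/3, q=3/4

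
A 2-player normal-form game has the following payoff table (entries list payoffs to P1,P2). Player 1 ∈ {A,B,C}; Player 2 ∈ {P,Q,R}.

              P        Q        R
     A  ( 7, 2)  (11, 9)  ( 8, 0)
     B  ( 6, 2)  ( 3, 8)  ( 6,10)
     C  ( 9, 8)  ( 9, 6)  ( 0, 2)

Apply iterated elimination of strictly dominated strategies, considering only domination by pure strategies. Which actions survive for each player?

P1 drop B (A beats it: P:7>6 Q:11>3 R:8>6)
P2 drop R (P beats it: A:2>0 C:8>2)
P1→{A,C} P2→{P,Q}

Survivors P1:{A,C} P2:{P,Q}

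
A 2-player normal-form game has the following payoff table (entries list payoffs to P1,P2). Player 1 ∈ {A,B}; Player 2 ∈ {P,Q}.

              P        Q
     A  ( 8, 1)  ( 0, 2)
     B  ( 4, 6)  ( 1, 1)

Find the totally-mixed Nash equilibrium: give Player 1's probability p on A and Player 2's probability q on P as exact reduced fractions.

P1 indiff ⇒ q·8+(1-q)·0 = q·4+(1-q)·1 ⇒ q(4) = (1-q)(1) ⇒ q = 1/5
P2 indiff ⇒ p·1+(1-p)·6 = p·2+(1-p)·1 ⇒ p(-1) = (1-p)(-5) ⇒ p = 5/6

P1 mixes 5/6 on A; P2 mixes 1/5 on P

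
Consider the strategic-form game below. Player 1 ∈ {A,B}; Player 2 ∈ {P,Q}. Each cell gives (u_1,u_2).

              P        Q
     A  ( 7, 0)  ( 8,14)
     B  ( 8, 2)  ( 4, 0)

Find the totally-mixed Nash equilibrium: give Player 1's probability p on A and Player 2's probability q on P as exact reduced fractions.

(p,q) = (1/8, 4/5)

P1 indiff ⇒ q·7+(1-q)·8 = q·8+(1-q)·4 ⇒ q(-1) = (1-q)(-4) ⇒ q = 4/5
P2 indiff ⇒ p·0+(1-p)·2 = p·14+(1-p)·0 ⇒ p(-14) = (1-p)(-2) ⇒ p = 1/8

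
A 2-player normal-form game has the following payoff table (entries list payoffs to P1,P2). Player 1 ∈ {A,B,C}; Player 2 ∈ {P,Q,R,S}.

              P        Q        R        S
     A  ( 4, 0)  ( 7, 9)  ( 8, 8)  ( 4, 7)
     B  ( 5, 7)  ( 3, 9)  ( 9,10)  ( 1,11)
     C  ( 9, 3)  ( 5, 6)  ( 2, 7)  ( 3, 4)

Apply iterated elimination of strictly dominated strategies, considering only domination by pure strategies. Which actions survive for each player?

P2 drop P (Q beats it: A:9>0 B:9>7 C:6>3)
P1 drop C (A beats it: Q:7>5 R:8>2 S:4>3)
P1→{A,B} P2→{Q,R,S}

Remaining: P1:{A,B} P2:{Q,R,S}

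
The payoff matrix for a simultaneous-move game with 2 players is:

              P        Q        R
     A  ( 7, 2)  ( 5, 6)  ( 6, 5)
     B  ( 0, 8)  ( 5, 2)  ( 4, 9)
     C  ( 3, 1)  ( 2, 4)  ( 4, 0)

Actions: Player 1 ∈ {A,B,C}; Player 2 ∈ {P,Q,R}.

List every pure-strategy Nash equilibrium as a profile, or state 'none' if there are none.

(A,P): not NE [P2→Q gives 6>2]
(A,Q): NE
(A,R): not NE [P2→Q gives 6>5]
(B,P): not NE [P1→A gives 7>0; P2→R gives 9>8]
(B,Q): not NE [P2→R gives 9>2]
(B,R): not NE [P1→A gives 6>4]
(C,P): not NE [P1→A gives 7>3; P2→Q gives 4>1]
(C,Q): not NE [P1→B gives 5>2]
(C,R): not NE [P1→A gives 6>4; P2→Q gives 4>0]

NE set: (A,Q)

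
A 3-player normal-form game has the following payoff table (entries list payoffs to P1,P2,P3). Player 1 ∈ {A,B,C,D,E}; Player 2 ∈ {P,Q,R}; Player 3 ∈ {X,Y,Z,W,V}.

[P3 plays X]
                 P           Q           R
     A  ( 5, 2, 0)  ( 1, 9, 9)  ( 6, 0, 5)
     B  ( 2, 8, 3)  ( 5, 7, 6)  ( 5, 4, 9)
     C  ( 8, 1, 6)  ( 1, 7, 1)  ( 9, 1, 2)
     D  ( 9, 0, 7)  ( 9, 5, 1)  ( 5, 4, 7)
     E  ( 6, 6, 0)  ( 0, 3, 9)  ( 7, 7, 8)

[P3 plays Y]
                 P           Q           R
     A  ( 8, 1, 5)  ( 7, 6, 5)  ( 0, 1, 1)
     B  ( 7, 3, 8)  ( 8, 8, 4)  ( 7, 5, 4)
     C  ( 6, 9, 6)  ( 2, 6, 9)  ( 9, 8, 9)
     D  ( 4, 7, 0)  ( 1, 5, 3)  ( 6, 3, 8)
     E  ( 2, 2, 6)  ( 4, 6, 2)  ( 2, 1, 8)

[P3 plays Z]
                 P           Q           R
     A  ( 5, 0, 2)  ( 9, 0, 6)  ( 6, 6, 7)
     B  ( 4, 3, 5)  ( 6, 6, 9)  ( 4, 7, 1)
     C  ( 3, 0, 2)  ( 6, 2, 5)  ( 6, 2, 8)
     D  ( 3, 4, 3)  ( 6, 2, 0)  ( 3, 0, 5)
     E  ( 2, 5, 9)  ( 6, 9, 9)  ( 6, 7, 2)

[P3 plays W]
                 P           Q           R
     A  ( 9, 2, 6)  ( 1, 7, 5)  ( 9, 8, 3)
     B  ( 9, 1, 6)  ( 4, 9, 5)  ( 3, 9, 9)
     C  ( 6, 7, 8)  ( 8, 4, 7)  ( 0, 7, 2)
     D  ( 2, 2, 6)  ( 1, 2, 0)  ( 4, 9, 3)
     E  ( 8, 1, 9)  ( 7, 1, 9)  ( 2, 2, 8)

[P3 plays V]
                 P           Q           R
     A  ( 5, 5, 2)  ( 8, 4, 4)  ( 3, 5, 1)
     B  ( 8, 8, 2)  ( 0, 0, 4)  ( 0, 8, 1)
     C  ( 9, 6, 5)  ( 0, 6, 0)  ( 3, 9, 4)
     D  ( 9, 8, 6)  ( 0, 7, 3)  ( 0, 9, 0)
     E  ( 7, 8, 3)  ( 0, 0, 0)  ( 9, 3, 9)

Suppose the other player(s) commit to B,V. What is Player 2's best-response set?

u_2(P vs B,V) = 8
u_2(Q vs B,V) = 0
u_2(R vs B,V) = 8
max payoff 8 at {P,R}

argmax u_2 = {P,R}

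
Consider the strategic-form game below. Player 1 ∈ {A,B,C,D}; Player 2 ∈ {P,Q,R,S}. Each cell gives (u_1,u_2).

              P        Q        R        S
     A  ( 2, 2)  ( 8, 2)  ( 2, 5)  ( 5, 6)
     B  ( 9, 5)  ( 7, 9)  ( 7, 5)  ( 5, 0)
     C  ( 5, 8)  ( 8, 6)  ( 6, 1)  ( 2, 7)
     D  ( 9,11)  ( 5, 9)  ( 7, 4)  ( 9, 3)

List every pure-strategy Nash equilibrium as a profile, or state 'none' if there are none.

(A,P): not NE [P1→D gives 9>2; P2→S gives 6>2]
(A,Q): not NE [P2→S gives 6>2]
(A,R): not NE [P1→D gives 7>2; P2→S gives 6>5]
(A,S): not NE [P1→D gives 9>5]
(B,P): not NE [P2→Q gives 9>5]
(B,Q): not NE [P1→C gives 8>7]
(B,R): not NE [P2→Q gives 9>5]
(B,S): not NE [P1→D gives 9>5; P2→Q gives 9>0]
(C,P): not NE [P1→D gives 9>5]
(C,Q): not NE [P2→P gives 8>6]
(C,R): not NE [P1→D gives 7>6; P2→P gives 8>1]
(C,S): not NE [P1→D gives 9>2; P2→P gives 8>7]
(D,P): NE
(D,Q): not NE [P1→C gives 8>5; P2→P gives 11>9]
(D,R): not NE [P2→P gives 11>4]
(D,S): not NE [P2→P gives 11>3]

NE set: (D,P)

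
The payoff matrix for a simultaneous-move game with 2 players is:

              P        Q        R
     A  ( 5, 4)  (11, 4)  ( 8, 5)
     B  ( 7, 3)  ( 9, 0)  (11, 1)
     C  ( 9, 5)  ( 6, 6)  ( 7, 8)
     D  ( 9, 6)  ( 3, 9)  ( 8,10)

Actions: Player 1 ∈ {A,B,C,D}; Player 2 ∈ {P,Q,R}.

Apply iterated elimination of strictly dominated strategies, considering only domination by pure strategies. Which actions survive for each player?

P2 drop Q (R beats it: A:5>4 B:1>0 C:8>6 D:10>9)
P1 drop A (B beats it: P:7>5 R:11>8)
P1→{B,C,D} P2→{P,R}

Survivors P1:{B,C,D} P2:{P,R}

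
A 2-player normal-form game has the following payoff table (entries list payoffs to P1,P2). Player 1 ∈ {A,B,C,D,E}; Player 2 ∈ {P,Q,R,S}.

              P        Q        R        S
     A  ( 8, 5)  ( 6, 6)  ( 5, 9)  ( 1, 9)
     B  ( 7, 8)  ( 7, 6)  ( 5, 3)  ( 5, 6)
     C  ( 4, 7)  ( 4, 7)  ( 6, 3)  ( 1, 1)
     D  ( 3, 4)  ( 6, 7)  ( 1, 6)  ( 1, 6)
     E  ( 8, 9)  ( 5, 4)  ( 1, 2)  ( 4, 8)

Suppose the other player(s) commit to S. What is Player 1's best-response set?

u_1(A vs S) = 1
u_1(B vs S) = 5
u_1(C vs S) = 1
u_1(D vs S) = 1
u_1(E vs S) = 4
max payoff 5 at {B}

argmax u_1 = {B}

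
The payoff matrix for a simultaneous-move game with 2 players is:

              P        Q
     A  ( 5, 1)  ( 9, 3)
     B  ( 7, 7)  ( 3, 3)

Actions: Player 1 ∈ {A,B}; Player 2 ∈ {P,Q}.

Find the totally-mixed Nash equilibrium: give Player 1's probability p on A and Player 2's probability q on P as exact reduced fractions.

P1 indiff ⇒ q·5+(1-q)·9 = q·7+(1-q)·3 ⇒ q(-2) = (1-q)(-6) ⇒ q = 3/4
P2 indiff ⇒ p·1+(1-p)·7 = p·3+(1-p)·3 ⇒ p(-2) = (1-p)(-4) ⇒ p = 2/3

p=2/3, q=3/4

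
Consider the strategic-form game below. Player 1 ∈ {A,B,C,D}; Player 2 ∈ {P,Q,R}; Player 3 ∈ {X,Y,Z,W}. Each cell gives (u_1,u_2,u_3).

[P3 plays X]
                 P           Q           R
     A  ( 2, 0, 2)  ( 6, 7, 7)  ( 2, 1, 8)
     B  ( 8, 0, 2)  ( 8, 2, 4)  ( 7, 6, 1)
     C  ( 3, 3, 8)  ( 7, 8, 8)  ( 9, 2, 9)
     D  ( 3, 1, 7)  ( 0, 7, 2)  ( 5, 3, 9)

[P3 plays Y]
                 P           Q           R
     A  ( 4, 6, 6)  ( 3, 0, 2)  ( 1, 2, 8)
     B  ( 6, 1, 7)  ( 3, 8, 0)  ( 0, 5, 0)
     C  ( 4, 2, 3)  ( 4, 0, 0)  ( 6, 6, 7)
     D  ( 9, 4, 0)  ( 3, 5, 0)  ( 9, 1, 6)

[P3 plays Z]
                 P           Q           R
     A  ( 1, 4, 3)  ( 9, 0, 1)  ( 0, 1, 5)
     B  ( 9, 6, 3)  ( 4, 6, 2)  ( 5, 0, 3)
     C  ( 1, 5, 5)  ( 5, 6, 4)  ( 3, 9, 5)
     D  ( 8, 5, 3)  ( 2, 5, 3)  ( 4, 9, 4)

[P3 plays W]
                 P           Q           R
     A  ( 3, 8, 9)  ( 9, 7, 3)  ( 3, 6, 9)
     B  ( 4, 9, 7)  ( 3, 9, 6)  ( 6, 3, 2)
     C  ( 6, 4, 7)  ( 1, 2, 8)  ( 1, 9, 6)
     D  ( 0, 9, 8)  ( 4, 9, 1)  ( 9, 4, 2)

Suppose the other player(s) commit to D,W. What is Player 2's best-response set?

u_2(P vs D,W) = 9
u_2(Q vs D,W) = 9
u_2(R vs D,W) = 4
max payoff 9 at {P,Q}

BR_2 = {P,Q}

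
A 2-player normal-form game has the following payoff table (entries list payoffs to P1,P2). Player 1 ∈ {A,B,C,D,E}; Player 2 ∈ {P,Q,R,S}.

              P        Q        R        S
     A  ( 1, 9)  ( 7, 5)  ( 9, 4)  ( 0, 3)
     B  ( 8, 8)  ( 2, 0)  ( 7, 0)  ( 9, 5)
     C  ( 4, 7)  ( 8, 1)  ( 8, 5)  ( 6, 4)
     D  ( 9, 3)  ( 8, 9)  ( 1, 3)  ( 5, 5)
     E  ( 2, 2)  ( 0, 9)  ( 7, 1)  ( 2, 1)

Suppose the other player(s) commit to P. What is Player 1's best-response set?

P1 best: {D}

u_1(A vs P) = 1
u_1(B vs P) = 8
u_1(C vs P) = 4
u_1(D vs P) = 9
u_1(E vs P) = 2
max payoff 9 at {D}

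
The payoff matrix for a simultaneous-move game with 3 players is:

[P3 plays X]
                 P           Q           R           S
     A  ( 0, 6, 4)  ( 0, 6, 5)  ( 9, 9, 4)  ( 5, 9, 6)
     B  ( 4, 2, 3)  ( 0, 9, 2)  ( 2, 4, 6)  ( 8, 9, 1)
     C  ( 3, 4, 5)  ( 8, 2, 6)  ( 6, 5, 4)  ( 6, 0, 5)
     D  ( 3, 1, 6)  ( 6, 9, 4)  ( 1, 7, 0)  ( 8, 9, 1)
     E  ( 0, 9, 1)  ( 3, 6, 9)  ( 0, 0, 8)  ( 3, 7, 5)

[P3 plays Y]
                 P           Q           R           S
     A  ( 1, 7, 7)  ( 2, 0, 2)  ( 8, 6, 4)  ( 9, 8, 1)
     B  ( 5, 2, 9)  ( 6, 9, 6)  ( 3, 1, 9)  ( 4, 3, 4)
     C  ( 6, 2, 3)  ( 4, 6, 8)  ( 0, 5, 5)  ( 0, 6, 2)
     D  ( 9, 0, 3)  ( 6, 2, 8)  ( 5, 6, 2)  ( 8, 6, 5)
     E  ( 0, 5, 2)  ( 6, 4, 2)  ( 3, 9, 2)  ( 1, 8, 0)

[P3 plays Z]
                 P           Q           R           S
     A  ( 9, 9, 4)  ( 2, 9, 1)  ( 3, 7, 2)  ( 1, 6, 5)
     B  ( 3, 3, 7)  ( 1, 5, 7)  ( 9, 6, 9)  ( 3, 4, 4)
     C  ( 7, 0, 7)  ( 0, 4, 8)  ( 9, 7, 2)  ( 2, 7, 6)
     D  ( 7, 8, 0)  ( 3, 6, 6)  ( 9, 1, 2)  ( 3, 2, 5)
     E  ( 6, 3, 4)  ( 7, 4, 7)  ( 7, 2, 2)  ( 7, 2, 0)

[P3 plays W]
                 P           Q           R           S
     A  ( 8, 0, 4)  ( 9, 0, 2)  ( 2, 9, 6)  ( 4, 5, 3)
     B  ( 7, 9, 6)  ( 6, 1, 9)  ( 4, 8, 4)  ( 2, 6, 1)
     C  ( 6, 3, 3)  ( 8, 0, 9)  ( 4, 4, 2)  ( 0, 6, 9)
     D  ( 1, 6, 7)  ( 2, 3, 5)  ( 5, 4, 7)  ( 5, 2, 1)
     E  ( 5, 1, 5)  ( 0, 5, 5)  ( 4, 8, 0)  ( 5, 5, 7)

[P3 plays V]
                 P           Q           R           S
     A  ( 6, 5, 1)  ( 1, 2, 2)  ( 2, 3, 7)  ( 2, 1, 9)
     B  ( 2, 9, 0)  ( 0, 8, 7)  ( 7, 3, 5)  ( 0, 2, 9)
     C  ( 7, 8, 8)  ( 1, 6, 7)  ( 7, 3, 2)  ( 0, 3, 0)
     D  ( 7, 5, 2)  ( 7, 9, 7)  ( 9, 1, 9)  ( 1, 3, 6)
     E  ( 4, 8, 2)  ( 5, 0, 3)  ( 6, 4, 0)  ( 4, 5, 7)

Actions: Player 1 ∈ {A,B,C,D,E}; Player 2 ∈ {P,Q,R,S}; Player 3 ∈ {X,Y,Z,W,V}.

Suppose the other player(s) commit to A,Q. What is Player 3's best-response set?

P3 best: {X}

u_3(X vs A,Q) = 5
u_3(Y vs A,Q) = 2
u_3(Z vs A,Q) = 1
u_3(W vs A,Q) = 2
u_3(V vs A,Q) = 2
max payoff 5 at {X}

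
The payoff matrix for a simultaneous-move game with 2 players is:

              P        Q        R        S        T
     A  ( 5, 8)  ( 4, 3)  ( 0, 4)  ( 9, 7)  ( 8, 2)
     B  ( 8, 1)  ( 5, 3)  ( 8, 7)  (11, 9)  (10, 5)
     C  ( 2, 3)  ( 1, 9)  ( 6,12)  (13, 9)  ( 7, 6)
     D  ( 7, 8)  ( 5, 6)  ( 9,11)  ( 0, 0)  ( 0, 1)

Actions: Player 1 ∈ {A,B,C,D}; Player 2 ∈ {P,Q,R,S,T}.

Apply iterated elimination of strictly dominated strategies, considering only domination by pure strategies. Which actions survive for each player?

IESDS → P1:{B,C,D} P2:{R,S}

P1 drop A (B beats it: P:8>5 Q:5>4 R:8>0 S:11>9 T:10>8)
P2 drop P (R beats it: B:7>1 C:12>3 D:11>8)
P2 drop Q (R beats it: B:7>3 C:12>9 D:11>6)
P2 drop T (R beats it: B:7>5 C:12>6 D:11>1)
P1→{B,C,D} P2→{R,S}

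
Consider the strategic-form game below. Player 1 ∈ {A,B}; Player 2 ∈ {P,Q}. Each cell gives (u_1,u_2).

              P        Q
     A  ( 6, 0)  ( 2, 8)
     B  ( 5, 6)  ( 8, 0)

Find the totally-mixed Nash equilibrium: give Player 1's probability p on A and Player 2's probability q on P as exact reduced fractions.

P1 mixes 3/7 on A; P2 mixes 6/7 on P

P1 indiff ⇒ q·6+(1-q)·2 = q·5+(1-q)·8 ⇒ q(1) = (1-q)(6) ⇒ q = 6/7
P2 indiff ⇒ p·0+(1-p)·6 = p·8+(1-p)·0 ⇒ p(-8) = (1-p)(-6) ⇒ p = 3/7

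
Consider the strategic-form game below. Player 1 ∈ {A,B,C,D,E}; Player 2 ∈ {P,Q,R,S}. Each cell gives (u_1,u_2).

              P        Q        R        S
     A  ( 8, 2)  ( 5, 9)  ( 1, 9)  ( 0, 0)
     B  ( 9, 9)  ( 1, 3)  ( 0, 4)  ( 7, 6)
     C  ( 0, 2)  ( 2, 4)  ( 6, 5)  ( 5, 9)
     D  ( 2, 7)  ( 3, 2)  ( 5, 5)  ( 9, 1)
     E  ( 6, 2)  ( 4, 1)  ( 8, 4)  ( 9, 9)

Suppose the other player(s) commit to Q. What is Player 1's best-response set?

u_1(A vs Q) = 5
u_1(B vs Q) = 1
u_1(C vs Q) = 2
u_1(D vs Q) = 3
u_1(E vs Q) = 4
max payoff 5 at {A}

P1 best: {A}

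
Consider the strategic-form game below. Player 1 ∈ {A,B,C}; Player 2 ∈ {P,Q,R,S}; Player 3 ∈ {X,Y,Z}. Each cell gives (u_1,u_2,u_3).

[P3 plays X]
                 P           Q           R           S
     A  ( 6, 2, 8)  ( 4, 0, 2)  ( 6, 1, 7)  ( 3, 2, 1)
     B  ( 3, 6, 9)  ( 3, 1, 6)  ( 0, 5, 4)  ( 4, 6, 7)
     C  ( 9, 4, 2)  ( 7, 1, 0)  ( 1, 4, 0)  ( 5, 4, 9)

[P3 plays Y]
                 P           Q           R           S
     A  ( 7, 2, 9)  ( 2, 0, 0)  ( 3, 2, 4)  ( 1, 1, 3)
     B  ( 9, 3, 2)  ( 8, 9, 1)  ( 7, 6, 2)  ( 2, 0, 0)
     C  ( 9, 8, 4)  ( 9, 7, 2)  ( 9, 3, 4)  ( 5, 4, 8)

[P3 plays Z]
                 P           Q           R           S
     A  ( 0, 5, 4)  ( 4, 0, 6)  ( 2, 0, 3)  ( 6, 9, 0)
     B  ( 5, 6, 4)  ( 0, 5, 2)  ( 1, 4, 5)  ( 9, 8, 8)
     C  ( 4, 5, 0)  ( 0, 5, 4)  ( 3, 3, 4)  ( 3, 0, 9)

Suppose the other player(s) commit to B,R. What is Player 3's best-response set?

P3 best: {Z}

u_3(X vs B,R) = 4
u_3(Y vs B,R) = 2
u_3(Z vs B,R) = 5
max payoff 5 at {Z}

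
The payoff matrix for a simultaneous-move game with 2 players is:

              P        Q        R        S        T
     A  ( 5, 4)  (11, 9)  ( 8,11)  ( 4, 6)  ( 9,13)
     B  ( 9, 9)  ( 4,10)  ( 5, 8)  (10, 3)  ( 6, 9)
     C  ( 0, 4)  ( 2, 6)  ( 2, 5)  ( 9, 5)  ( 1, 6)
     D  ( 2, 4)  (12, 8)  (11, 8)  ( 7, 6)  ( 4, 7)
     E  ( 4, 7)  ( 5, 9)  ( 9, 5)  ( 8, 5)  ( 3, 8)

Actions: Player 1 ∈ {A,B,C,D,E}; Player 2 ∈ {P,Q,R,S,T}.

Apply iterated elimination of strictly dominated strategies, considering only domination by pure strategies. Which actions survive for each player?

P1 drop C (B beats it: P:9>0 Q:4>2 R:5>2 S:10>9 T:6>1)
P2 drop P (Q beats it: A:9>4 B:10>9 D:8>4 E:9>7)
P2 drop S (Q beats it: A:9>6 B:10>3 D:8>6 E:9>5)
P1 drop B (A beats it: Q:11>4 R:8>5 T:9>6)
P1 drop E (D beats it: Q:12>5 R:11>9 T:4>3)
P1→{A,D} P2→{Q,R,T}

Survivors P1:{A,D} P2:{Q,R,T}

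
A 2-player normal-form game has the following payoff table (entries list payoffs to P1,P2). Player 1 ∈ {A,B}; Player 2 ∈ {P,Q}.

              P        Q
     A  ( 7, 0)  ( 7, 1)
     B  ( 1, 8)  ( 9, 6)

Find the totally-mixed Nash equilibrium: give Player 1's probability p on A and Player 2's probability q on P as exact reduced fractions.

P1 indiff ⇒ q·7+(1-q)·7 = q·1+(1-q)·9 ⇒ q(6) = (1-q)(2) ⇒ q = 1/4
P2 indiff ⇒ p·0+(1-p)·8 = p·1+(1-p)·6 ⇒ p(-1) = (1-p)(-2) ⇒ p = 2/3

(p,q) = (2/3, 1/4)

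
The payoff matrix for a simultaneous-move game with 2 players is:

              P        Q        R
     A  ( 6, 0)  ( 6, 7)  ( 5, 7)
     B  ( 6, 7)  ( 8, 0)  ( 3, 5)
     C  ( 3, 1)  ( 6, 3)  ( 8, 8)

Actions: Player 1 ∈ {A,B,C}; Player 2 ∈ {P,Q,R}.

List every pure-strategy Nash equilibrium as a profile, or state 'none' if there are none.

(A,P): not NE [P2→R gives 7>0]
(A,Q): not NE [P1→B gives 8>6]
(A,R): not NE [P1→C gives 8>5]
(B,P): NE
(B,Q): not NE [P2→P gives 7>0]
(B,R): not NE [P1→C gives 8>3; P2→P gives 7>5]
(C,P): not NE [P1→B gives 6>3; P2→R gives 8>1]
(C,Q): not NE [P1→B gives 8>6; P2→R gives 8>3]
(C,R): NE

Nash profiles: (B,P), (C,R)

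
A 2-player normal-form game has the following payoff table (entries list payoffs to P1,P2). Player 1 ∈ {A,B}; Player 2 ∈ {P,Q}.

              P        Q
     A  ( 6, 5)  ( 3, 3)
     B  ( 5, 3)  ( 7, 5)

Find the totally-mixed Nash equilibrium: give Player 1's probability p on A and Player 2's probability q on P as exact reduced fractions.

(p,q) = (1/2, 4/5)

P1 indiff ⇒ q·6+(1-q)·3 = q·5+(1-q)·7 ⇒ q(1) = (1-q)(4) ⇒ q = 4/5
P2 indiff ⇒ p·5+(1-p)·3 = p·3+(1-p)·5 ⇒ p(2) = (1-p)(2) ⇒ p = 1/2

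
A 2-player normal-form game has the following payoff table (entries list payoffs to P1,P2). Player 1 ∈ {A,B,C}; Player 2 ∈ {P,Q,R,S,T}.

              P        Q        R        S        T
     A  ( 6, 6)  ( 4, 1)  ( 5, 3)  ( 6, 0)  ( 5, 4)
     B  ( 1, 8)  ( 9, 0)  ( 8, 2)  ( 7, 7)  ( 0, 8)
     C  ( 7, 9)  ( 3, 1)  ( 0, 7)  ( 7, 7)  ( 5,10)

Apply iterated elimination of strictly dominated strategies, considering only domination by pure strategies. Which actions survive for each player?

Remaining: P1:{A,C} P2:{P,T}

P2 drop Q (P beats it: A:6>1 B:8>0 C:9>1)
P2 drop R (P beats it: A:6>3 B:8>2 C:9>7)
P2 drop S (P beats it: A:6>0 B:8>7 C:9>7)
P1 drop B (A beats it: P:6>1 T:5>0)
P1→{A,C} P2→{P,T}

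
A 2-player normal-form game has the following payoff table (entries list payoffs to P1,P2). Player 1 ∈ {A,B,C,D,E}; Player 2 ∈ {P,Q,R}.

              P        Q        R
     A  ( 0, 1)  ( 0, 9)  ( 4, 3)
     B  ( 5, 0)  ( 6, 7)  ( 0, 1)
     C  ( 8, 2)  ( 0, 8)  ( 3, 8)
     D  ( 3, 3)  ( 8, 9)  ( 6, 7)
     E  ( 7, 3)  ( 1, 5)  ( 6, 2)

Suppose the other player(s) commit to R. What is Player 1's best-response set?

u_1(A vs R) = 4
u_1(B vs R) = 0
u_1(C vs R) = 3
u_1(D vs R) = 6
u_1(E vs R) = 6
max payoff 6 at {D,E}

argmax u_1 = {D,E}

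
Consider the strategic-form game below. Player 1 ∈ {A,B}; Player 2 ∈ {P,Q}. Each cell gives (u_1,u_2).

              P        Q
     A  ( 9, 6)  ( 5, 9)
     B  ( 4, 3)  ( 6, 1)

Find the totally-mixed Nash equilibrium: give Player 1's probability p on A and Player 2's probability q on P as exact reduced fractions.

p=2/5, q=1/6

P1 indiff ⇒ q·9+(1-q)·5 = q·4+(1-q)·6 ⇒ q(5) = (1-q)(1) ⇒ q = 1/6
P2 indiff ⇒ p·6+(1-p)·3 = p·9+(1-p)·1 ⇒ p(-3) = (1-p)(-2) ⇒ p = 2/5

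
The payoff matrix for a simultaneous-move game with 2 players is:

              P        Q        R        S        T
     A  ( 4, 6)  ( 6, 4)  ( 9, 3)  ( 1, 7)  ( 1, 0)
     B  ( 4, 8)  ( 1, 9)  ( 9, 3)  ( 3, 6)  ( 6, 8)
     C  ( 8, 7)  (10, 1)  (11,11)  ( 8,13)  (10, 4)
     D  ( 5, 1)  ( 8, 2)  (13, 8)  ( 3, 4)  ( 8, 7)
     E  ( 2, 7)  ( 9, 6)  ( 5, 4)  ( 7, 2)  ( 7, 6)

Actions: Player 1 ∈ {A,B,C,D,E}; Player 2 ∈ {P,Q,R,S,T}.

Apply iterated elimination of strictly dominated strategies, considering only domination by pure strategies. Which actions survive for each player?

Remaining: P1:{C,D} P2:{R,S}

P1 drop A (C beats it: P:8>4 Q:10>6 R:11>9 S:8>1 T:10>1)
P1 drop B (C beats it: P:8>4 Q:10>1 R:11>9 S:8>3 T:10>6)
P1 drop E (C beats it: P:8>2 Q:10>9 R:11>5 S:8>7 T:10>7)
P2 drop P (R beats it: C:11>7 D:8>1)
P2 drop Q (R beats it: C:11>1 D:8>2)
P2 drop T (R beats it: C:11>4 D:8>7)
P1→{C,D} P2→{R,S}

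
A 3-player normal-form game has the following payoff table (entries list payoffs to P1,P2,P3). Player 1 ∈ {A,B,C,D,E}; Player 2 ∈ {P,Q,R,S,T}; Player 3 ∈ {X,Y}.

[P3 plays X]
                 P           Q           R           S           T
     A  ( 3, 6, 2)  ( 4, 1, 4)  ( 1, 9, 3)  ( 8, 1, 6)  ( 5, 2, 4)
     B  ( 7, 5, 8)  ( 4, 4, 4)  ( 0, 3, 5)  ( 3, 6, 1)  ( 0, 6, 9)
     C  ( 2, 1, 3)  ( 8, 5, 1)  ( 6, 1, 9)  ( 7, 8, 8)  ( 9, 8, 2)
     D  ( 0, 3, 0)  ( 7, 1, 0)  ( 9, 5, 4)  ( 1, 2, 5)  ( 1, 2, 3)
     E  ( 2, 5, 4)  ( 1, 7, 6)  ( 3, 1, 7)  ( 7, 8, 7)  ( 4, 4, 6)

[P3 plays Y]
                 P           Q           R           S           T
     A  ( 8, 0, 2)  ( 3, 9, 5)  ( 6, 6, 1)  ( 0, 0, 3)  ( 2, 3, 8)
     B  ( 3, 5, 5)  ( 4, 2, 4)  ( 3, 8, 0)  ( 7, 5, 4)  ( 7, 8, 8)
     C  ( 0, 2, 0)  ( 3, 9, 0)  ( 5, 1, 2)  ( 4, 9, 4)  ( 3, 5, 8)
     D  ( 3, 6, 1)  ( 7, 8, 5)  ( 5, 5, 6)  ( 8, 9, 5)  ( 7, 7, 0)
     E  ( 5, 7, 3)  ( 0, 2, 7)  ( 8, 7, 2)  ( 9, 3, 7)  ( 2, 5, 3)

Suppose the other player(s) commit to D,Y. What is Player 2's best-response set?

u_2(P vs D,Y) = 6
u_2(Q vs D,Y) = 8
u_2(R vs D,Y) = 5
u_2(S vs D,Y) = 9
u_2(T vs D,Y) = 7
max payoff 9 at {S}

BR_2 = {S}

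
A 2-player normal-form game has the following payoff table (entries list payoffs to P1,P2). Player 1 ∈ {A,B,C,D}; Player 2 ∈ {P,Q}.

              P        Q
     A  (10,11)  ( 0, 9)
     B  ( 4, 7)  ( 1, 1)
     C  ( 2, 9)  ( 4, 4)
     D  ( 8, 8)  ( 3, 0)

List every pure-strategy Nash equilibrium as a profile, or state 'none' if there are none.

PSNE = {(A,P)}

(A,P): NE
(A,Q): not NE [P1→C gives 4>0; P2→P gives 11>9]
(B,P): not NE [P1→A gives 10>4]
(B,Q): not NE [P1→C gives 4>1; P2→P gives 7>1]
(C,P): not NE [P1→A gives 10>2]
(C,Q): not NE [P2→P gives 9>4]
(D,P): not NE [P1→A gives 10>8]
(D,Q): not NE [P1→C gives 4>3; P2→P gives 8>0]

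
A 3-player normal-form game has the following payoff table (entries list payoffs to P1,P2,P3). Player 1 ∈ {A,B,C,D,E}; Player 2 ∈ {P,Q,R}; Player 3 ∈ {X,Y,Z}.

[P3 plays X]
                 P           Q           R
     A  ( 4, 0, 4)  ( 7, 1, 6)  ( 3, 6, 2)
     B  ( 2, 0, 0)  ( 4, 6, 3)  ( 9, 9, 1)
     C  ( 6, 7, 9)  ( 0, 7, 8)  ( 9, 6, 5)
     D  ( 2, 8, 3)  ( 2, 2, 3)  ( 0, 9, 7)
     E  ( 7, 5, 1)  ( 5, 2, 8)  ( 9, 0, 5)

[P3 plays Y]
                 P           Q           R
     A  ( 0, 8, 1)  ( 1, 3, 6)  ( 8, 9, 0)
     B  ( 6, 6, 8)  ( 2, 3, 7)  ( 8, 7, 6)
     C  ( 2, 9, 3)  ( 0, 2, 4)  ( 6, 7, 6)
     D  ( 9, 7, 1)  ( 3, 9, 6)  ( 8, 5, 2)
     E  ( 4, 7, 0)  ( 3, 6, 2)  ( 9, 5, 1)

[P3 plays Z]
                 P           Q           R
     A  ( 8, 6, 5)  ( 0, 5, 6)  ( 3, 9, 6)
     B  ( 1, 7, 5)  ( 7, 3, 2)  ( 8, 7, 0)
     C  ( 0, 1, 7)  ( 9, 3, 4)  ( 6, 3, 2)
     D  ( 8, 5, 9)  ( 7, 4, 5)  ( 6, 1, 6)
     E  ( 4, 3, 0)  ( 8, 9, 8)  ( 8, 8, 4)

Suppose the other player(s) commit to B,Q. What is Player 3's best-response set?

u_3(X vs B,Q) = 3
u_3(Y vs B,Q) = 7
u_3(Z vs B,Q) = 2
max payoff 7 at {Y}

P3 best: {Y}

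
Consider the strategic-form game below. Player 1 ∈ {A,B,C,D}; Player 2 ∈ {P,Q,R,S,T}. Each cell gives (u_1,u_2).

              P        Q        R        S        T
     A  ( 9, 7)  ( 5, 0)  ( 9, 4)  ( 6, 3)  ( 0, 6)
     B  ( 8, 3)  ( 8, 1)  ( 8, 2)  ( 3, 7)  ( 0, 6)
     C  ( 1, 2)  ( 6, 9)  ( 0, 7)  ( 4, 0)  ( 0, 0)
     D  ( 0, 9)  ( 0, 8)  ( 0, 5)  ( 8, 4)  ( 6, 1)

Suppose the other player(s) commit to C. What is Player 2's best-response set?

P2 best: {Q}

u_2(P vs C) = 2
u_2(Q vs C) = 9
u_2(R vs C) = 7
u_2(S vs C) = 0
u_2(T vs C) = 0
max payoff 9 at {Q}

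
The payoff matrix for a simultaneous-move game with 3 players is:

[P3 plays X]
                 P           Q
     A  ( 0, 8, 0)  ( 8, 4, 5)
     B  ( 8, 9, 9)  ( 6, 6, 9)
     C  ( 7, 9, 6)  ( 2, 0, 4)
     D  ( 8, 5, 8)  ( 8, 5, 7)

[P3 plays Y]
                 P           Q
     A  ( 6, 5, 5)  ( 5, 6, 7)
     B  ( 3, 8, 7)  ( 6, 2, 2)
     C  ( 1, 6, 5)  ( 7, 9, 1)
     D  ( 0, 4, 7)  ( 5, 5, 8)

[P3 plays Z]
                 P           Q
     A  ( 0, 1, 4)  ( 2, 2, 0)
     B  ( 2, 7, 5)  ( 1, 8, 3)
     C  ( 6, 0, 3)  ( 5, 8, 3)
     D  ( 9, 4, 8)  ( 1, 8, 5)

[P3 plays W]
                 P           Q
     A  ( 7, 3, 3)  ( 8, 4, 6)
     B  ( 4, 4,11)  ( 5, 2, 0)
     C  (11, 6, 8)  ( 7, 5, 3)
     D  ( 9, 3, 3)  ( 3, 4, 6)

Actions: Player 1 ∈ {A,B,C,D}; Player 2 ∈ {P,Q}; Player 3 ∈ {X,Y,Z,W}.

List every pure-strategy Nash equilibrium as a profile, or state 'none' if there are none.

(A,P,X): not NE [P1→D gives 8>0; P3→Y gives 5>0]
(A,P,Y): not NE [P2→Q gives 6>5]
(A,P,Z): not NE [P1→D gives 9>0; P2→Q gives 2>1; P3→Y gives 5>4]
(A,P,W): not NE [P1→C gives 11>7; P2→Q gives 4>3; P3→Y gives 5>3]
(A,Q,X): not NE [P2→P gives 8>4; P3→Y gives 7>5]
(A,Q,Y): not NE [P1→C gives 7>5]
(A,Q,Z): not NE [P1→C gives 5>2; P3→Y gives 7>0]
(A,Q,W): not NE [P3→Y gives 7>6]
(B,P,X): not NE [P3→W gives 11>9]
(B,P,Y): not NE [P1→A gives 6>3; P3→W gives 11>7]
(B,P,Z): not NE [P1→D gives 9>2; P2→Q gives 8>7; P3→W gives 11>5]
(B,P,W): not NE [P1→C gives 11>4]
(B,Q,X): not NE [P1→D gives 8>6; P2→P gives 9>6]
(B,Q,Y): not NE [P1→C gives 7>6; P2→P gives 8>2; P3→X gives 9>2]
(B,Q,Z): not NE [P1→C gives 5>1; P3→X gives 9>3]
(B,Q,W): not NE [P1→A gives 8>5; P2→P gives 4>2; P3→X gives 9>0]
(C,P,X): not NE [P1→D gives 8>7; P3→W gives 8>6]
(C,P,Y): not NE [P1→A gives 6>1; P2→Q gives 9>6; P3→W gives 8>5]
(C,P,Z): not NE [P1→D gives 9>6; P2→Q gives 8>0; P3→W gives 8>3]
(C,P,W): NE
(C,Q,X): not NE [P1→D gives 8>2; P2→P gives 9>0]
(C,Q,Y): not NE [P3→X gives 4>1]
(C,Q,Z): not NE [P3→X gives 4>3]
(C,Q,W): not NE [P1→A gives 8>7; P2→P gives 6>5; P3→X gives 4>3]
(D,P,X): NE
(D,P,Y): not NE [P1→A gives 6>0; P2→Q gives 5>4; P3→Z gives 8>7]
(D,P,Z): not NE [P2→Q gives 8>4]
(D,P,W): not NE [P1→C gives 11>9; P2→Q gives 4>3; P3→Z gives 8>3]
(D,Q,X): not NE [P3→Y gives 8>7]
(D,Q,Y): not NE [P1→C gives 7>5]
(D,Q,Z): not NE [P1→C gives 5>1; P3→Y gives 8>5]
(D,Q,W): not NE [P1→A gives 8>3; P3→Y gives 8>6]

Nash profiles: (C,P,W), (D,P,X)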